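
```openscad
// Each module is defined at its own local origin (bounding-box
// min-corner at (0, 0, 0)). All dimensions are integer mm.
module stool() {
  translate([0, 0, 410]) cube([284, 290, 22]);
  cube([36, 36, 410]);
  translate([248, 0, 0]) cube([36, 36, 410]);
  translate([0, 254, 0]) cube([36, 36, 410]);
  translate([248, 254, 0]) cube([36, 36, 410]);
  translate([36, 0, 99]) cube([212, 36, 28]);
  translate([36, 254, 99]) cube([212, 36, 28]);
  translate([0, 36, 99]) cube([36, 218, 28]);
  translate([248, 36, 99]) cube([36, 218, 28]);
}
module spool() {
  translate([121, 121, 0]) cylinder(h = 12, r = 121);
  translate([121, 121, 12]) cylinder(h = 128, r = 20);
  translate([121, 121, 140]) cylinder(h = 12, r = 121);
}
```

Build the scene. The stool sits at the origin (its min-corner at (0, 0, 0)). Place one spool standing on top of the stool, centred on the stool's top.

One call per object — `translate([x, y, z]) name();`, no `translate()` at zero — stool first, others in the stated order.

stool();
translate([21, 24, 432]) spool();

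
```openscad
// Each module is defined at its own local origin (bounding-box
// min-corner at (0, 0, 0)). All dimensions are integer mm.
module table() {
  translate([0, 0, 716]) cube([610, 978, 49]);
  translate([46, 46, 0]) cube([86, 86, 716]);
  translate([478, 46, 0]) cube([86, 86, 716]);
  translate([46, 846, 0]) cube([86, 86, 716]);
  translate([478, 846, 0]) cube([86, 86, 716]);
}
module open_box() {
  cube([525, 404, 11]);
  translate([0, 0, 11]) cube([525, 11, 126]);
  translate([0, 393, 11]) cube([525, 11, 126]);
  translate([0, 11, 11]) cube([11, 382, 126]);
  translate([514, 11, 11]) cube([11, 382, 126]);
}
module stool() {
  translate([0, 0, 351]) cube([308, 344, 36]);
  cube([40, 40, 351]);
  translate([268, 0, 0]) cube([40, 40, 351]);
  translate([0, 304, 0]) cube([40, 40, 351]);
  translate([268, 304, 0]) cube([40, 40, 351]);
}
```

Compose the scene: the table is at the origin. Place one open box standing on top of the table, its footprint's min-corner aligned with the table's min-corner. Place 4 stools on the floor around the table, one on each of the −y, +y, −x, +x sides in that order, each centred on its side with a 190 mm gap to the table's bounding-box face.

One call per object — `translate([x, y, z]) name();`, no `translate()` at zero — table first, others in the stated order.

table();
translate([0, 0, 765]) open_box();
translate([151, -534, 0]) stool();
translate([151, 1168, 0]) stool();
translate([-498, 317, 0]) stool();
translate([800, 317, 0]) stool();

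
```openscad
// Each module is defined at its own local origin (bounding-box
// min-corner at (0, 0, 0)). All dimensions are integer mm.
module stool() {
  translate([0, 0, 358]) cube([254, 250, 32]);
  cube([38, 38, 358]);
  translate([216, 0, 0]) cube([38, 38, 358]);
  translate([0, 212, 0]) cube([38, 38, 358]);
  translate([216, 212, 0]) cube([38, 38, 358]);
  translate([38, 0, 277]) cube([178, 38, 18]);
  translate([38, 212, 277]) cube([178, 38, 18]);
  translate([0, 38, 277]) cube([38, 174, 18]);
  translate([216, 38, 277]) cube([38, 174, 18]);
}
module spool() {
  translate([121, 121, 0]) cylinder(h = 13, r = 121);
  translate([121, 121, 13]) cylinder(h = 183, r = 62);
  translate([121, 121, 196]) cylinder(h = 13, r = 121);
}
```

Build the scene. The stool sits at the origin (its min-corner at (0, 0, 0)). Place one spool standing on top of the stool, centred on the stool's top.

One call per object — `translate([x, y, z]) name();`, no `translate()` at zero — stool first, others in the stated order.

stool();
translate([6, 4, 390]) spool();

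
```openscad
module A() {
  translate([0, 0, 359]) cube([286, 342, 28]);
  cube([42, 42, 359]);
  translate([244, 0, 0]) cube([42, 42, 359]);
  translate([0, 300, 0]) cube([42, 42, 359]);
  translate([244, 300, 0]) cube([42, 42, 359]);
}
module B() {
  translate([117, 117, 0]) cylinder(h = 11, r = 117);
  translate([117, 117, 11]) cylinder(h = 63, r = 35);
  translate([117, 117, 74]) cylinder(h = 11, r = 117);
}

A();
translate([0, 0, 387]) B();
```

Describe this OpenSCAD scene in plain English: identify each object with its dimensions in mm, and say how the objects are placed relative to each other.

A is a four-legged stool. The seat is a 286×342×28 mm slab whose top surface is at z = 387 mm; four square legs, each 42×42 mm in cross-section, run from the floor (z = 0) to the underside of the seat, each flush with a corner of the seat.

B is a spool: two coaxial disc flanges of radius 117 mm and thickness 11 mm, joined by a core cylinder of radius 35 mm and height 63 mm. The lower flange rests on z = 0 and the three cylinders share a vertical axis.

The spool is on top of the stool.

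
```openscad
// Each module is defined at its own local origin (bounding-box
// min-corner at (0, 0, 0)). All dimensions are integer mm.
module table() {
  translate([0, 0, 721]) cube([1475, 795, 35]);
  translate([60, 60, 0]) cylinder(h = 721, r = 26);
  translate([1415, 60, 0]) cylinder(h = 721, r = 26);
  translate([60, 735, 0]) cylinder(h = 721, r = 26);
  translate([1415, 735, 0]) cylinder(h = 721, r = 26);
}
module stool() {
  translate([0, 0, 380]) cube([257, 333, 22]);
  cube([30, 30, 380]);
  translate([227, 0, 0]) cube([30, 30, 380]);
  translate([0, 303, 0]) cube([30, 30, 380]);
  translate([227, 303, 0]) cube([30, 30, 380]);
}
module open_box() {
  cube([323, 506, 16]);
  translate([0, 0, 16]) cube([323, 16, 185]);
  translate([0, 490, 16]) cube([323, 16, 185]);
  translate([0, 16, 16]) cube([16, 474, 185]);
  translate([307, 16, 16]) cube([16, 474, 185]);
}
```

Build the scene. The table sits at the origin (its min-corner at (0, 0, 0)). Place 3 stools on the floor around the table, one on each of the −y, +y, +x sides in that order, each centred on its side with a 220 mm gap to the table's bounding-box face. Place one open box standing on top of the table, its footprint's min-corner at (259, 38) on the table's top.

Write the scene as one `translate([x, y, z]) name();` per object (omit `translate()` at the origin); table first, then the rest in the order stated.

table();
translate([609, -553, 0]) stool();
translate([609, 1015, 0]) stool();
translate([1695, 231, 0]) stool();
translate([259, 38, 756]) open_box();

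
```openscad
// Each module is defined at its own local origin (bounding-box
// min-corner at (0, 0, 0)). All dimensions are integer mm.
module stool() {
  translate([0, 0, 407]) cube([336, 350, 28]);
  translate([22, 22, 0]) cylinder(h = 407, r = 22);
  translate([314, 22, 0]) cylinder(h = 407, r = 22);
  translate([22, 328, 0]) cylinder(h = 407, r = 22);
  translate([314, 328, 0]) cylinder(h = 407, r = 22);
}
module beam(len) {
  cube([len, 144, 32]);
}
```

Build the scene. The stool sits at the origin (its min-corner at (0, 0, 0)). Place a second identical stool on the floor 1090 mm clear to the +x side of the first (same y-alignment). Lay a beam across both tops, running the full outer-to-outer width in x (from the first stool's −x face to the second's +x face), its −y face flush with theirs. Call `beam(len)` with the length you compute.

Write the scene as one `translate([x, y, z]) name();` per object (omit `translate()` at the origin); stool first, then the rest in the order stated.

stool();
translate([1426, 0, 0]) stool();
translate([0, 0, 435]) beam(1762);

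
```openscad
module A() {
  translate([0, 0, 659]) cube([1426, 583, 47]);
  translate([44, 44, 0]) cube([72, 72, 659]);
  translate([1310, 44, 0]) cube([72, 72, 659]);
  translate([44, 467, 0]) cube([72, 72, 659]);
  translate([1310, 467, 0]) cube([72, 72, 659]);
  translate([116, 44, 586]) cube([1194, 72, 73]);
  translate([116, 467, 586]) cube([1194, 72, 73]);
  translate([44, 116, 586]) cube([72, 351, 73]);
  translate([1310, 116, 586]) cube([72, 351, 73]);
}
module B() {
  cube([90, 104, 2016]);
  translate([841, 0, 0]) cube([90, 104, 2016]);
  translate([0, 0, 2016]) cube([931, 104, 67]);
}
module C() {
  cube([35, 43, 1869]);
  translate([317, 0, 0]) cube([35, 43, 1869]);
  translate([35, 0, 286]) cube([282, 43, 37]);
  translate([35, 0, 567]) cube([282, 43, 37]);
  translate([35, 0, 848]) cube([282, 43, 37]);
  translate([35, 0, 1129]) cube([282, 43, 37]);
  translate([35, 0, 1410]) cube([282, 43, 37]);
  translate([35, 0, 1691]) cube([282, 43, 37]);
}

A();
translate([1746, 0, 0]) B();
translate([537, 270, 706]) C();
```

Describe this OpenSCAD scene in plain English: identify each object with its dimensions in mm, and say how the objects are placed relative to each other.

A is a table with a 1426×583 mm rectangular top, 47 mm thick, top surface at z = 706 mm, supported by four 72×72 mm square legs, each inset 44 mm from the nearest pair of top edges, running from the floor. Four apron rails, 72 mm thick and 73 mm tall, run between adjacent legs with their top edges flush with the underside of the top and their outer faces flush with the legs' outer faces.

B is a door frame. The clear opening is 751 mm wide and 2016 mm high. Two 90 mm wide jambs, 104 mm deep, stand either side of the opening from the floor to the top of the opening. A 67 mm thick head sits across the top of both jambs, spanning the full outside width of the frame.

C is a straight ladder. Two 35×43 mm vertical rails, 1869 mm tall, stand 352 mm apart (outside-to-outside) with their front faces coplanar on the −y side. 6 rungs, each 43 mm deep and 37 mm tall, span between the inner faces of the rails, front faces flush with the rails. The lowest rung's underside is at z = 286 mm and rungs are spaced 281 mm apart (underside to underside).

The door frame is on the floor beside the table on its +x side. The ladder is on top of the table, centred.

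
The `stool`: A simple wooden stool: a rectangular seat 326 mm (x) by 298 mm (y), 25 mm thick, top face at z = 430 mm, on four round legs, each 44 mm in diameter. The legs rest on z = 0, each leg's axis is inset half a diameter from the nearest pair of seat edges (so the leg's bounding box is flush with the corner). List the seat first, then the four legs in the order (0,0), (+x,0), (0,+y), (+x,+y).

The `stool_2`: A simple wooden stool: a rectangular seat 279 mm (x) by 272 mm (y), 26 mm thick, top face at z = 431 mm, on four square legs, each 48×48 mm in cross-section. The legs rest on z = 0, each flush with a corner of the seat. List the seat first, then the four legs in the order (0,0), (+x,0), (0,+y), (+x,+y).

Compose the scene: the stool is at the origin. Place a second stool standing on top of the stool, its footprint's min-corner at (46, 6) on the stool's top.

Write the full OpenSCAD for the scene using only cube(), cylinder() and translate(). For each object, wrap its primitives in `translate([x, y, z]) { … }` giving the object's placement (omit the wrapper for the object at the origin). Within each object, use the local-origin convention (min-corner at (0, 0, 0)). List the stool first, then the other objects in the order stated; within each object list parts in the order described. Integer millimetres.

translate([0, 0, 405]) cube([326, 298, 25]);
translate([22, 22, 0]) cylinder(h = 405, r = 22);
translate([304, 22, 0]) cylinder(h = 405, r = 22);
translate([22, 276, 0]) cylinder(h = 405, r = 22);
translate([304, 276, 0]) cylinder(h = 405, r = 22);
translate([46, 6, 430]) {
  translate([0, 0, 405]) cube([279, 272, 26]);
  cube([48, 48, 405]);
  translate([231, 0, 0]) cube([48, 48, 405]);
  translate([0, 224, 0]) cube([48, 48, 405]);
  translate([231, 224, 0]) cube([48, 48, 405]);
}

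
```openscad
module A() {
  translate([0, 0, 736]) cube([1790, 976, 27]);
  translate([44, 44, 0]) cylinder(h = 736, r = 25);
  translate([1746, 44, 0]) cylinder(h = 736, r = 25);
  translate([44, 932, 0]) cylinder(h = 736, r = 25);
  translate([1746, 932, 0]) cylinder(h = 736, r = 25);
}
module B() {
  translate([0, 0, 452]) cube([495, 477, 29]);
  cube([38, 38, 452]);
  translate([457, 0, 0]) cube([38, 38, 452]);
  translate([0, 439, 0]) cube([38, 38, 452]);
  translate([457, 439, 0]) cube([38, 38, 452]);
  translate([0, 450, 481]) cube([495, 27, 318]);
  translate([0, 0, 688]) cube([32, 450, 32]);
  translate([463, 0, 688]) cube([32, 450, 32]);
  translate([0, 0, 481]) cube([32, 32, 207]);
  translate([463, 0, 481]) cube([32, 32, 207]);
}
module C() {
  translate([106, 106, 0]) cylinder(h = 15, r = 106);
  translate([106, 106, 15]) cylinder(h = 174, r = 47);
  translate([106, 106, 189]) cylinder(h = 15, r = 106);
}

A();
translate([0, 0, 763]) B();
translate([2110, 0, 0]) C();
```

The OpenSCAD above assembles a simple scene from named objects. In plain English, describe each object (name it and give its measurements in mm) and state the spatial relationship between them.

A is a table: top 1790 mm (x) × 976 mm (y), 27 mm thick, upper face at z = 763 mm, on four round legs of 50 mm diameter, each leg's bounding box inset 19 mm from the nearest pair of top edges, running from z = 0 to the bottom of the top.

B is a chair. The seat is a 495×477×29 mm slab with its top at z = 481 mm, on four 38×38 mm corner legs (flush with the seat edges, standing on z = 0). A flat backrest 27 mm thick, 318 mm tall, spans the full seat width and rises from the seat top along its +y edge, rear face flush with the rear of the seat. Two armrests of 32×32 mm section run along each side from the seat's front edge to the front of the backrest, top faces 239 mm above the seat top and outer faces flush with the seat's x-edges; a 32×32 mm post under the front of each armrest stands on the seat at the front corner.

C is a spool: two coaxial disc flanges of radius 106 mm and thickness 15 mm, joined by a core cylinder of radius 47 mm and height 174 mm. The lower flange rests on z = 0 and the three cylinders share a vertical axis.

The chair is on top of the table. The spool is on the floor beside the table on its +x side.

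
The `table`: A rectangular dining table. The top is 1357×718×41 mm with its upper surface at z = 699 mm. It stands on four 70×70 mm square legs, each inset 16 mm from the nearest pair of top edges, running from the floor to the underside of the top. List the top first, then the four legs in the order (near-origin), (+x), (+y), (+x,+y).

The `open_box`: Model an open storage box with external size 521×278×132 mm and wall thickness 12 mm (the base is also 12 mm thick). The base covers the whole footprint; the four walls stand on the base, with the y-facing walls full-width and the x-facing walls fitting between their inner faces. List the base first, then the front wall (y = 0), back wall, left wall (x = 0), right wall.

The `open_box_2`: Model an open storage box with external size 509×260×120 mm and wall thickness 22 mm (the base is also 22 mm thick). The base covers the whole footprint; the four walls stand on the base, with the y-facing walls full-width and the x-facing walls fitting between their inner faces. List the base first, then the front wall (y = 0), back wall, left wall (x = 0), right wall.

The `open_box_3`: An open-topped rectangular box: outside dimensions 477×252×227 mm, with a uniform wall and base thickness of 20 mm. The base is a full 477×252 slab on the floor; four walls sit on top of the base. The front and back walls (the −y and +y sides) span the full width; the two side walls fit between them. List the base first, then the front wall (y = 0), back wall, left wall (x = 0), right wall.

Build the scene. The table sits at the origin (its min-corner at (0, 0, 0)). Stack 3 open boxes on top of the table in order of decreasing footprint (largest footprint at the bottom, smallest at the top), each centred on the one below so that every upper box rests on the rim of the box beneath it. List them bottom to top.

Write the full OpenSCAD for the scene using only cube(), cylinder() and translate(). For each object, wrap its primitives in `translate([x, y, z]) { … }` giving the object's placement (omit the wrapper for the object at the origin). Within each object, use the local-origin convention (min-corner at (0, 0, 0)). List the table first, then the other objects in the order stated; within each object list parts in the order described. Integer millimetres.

translate([0, 0, 658]) cube([1357, 718, 41]);
translate([16, 16, 0]) cube([70, 70, 658]);
translate([1271, 16, 0]) cube([70, 70, 658]);
translate([16, 632, 0]) cube([70, 70, 658]);
translate([1271, 632, 0]) cube([70, 70, 658]);
translate([418, 220, 699]) {
  cube([521, 278, 12]);
  translate([0, 0, 12]) cube([521, 12, 120]);
  translate([0, 266, 12]) cube([521, 12, 120]);
  translate([0, 12, 12]) cube([12, 254, 120]);
  translate([509, 12, 12]) cube([12, 254, 120]);
}
translate([424, 229, 831]) {
  cube([509, 260, 22]);
  translate([0, 0, 22]) cube([509, 22, 98]);
  translate([0, 238, 22]) cube([509, 22, 98]);
  translate([0, 22, 22]) cube([22, 216, 98]);
  translate([487, 22, 22]) cube([22, 216, 98]);
}
translate([440, 233, 951]) {
  cube([477, 252, 20]);
  translate([0, 0, 20]) cube([477, 20, 207]);
  translate([0, 232, 20]) cube([477, 20, 207]);
  translate([0, 20, 20]) cube([20, 212, 207]);
  translate([457, 20, 20]) cube([20, 212, 207]);
}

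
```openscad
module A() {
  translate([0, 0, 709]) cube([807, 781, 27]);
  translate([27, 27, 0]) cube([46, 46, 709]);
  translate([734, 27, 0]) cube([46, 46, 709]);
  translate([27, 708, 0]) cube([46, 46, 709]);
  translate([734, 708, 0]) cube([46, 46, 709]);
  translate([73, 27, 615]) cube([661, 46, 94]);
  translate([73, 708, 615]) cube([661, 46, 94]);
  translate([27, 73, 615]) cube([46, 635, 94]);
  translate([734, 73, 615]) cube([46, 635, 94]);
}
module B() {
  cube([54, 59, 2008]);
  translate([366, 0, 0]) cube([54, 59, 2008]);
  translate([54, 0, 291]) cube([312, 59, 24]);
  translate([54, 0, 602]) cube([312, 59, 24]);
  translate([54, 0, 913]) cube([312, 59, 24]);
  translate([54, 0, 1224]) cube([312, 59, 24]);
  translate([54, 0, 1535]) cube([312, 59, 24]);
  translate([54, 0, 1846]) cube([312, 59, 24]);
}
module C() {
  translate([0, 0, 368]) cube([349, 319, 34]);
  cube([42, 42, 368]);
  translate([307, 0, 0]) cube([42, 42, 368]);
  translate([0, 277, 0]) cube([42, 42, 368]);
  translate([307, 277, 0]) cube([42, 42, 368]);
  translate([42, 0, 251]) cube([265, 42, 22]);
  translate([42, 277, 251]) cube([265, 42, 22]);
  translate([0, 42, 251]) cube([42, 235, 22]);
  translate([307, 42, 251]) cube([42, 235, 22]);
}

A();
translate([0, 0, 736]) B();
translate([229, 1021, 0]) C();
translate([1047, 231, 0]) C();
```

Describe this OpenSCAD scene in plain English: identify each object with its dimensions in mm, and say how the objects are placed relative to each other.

A is a table with a 807×781 mm rectangular top, 27 mm thick, top surface at z = 736 mm, supported by four 46×46 mm square legs, each inset 27 mm from the nearest pair of top edges, running from the floor. Four apron rails, 46 mm thick and 94 mm tall, run between adjacent legs with their top edges flush with the underside of the top and their outer faces flush with the legs' outer faces.

B is a wooden ladder with two side rails of 54×59 mm section and 2008 mm height, set 420 mm apart overall. Between them run 6 rectangular rungs (59 mm deep, 24 mm thick), front faces flush with the rails' −y face. The bottom of the first rung is 291 mm above the floor and each subsequent rung is 311 mm higher than the one below.

C is a four-legged stool. The seat is 349×319 mm, 34 mm thick, top at z = 402 mm. It stands on four square legs, each 42×42 mm in cross-section, from z = 0 to the seat underside, each flush with a corner of the seat. Four stretchers, 42 mm wide and 22 mm tall, connect adjacent legs with their undersides at z = 251 mm, each running between the inner faces of the legs it joins and aligned with the legs' outer faces on the other axis.

The ladder is on top of the table. Two stools sit around the table at the +y, +x sides.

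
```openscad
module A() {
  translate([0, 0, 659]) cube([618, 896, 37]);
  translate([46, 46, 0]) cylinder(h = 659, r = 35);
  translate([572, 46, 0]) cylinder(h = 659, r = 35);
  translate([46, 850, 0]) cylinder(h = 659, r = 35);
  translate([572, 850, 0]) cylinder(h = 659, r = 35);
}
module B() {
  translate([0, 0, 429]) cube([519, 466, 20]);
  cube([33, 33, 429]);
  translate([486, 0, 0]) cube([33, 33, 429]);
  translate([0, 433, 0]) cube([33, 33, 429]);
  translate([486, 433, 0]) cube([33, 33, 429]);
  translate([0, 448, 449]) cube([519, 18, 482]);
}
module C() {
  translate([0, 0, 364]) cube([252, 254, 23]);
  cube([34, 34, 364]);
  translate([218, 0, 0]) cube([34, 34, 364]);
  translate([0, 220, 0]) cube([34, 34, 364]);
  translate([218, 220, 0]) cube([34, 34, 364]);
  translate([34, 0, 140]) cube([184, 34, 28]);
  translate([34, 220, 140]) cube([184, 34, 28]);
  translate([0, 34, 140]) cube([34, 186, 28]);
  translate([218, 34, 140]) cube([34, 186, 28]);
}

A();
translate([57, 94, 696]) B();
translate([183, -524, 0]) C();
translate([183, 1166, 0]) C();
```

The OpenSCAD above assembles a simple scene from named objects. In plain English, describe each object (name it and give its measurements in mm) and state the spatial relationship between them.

A is a table with a 618×896 mm rectangular top, 37 mm thick, top surface at z = 696 mm, supported by four round legs of 70 mm diameter, each leg's bounding box inset 11 mm from the nearest pair of top edges, running from the floor.

B is a chair: 519×466 mm seat, 20 mm thick, top at z = 449 mm, on four 33 mm square corner legs flush with the seat edges. A 18 mm thick backrest slab spans the full seat width, extending 482 mm above the seat top, its back face flush with the seat's +y edge.

C is a simple wooden stool: a rectangular seat 252 mm (x) by 254 mm (y), 23 mm thick, top face at z = 387 mm, on four square legs, each 34×34 mm in cross-section. The legs rest on z = 0, each flush with a corner of the seat. Four stretchers, 34 mm wide and 28 mm tall, connect adjacent legs with their undersides at z = 140 mm, each running between the inner faces of the legs it joins and aligned with the legs' outer faces on the other axis.

The chair is on top of the table. Two stools sit around the table at the −y, +y sides.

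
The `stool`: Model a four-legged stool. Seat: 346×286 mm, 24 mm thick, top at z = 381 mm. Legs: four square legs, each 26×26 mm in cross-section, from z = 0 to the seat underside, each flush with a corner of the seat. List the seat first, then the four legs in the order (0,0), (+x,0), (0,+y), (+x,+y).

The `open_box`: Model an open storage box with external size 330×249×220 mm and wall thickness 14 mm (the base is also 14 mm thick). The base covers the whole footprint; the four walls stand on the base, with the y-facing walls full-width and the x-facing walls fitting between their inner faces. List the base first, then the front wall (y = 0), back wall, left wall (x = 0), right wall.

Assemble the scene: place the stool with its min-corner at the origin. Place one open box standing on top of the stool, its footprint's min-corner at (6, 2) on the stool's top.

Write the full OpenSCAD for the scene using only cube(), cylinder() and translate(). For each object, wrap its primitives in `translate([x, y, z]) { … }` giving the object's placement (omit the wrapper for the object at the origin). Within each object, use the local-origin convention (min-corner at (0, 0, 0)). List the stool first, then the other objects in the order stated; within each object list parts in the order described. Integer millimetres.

translate([0, 0, 357]) cube([346, 286, 24]);
cube([26, 26, 357]);
translate([320, 0, 0]) cube([26, 26, 357]);
translate([0, 260, 0]) cube([26, 26, 357]);
translate([320, 260, 0]) cube([26, 26, 357]);
translate([6, 2, 381]) {
  cube([330, 249, 14]);
  translate([0, 0, 14]) cube([330, 14, 206]);
  translate([0, 235, 14]) cube([330, 14, 206]);
  translate([0, 14, 14]) cube([14, 221, 206]);
  translate([316, 14, 14]) cube([14, 221, 206]);
}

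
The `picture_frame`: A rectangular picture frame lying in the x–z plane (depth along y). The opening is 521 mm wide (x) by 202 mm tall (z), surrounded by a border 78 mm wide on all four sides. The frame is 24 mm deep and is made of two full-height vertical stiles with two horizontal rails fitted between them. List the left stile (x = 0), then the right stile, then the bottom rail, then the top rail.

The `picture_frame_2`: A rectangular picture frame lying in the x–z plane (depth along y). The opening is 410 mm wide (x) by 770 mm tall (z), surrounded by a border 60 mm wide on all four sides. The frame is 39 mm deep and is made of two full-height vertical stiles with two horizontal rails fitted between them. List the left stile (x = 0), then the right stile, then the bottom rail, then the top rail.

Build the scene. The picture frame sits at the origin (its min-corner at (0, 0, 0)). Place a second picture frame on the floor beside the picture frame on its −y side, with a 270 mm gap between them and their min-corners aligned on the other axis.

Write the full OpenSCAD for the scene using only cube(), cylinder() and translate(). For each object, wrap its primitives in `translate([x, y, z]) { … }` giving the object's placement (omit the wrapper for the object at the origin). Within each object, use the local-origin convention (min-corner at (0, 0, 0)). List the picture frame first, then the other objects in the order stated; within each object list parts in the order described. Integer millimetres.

cube([78, 24, 358]);
translate([599, 0, 0]) cube([78, 24, 358]);
translate([78, 0, 0]) cube([521, 24, 78]);
translate([78, 0, 280]) cube([521, 24, 78]);
translate([0, -309, 0]) {
  cube([60, 39, 890]);
  translate([470, 0, 0]) cube([60, 39, 890]);
  translate([60, 0, 0]) cube([410, 39, 60]);
  translate([60, 0, 830]) cube([410, 39, 60]);
}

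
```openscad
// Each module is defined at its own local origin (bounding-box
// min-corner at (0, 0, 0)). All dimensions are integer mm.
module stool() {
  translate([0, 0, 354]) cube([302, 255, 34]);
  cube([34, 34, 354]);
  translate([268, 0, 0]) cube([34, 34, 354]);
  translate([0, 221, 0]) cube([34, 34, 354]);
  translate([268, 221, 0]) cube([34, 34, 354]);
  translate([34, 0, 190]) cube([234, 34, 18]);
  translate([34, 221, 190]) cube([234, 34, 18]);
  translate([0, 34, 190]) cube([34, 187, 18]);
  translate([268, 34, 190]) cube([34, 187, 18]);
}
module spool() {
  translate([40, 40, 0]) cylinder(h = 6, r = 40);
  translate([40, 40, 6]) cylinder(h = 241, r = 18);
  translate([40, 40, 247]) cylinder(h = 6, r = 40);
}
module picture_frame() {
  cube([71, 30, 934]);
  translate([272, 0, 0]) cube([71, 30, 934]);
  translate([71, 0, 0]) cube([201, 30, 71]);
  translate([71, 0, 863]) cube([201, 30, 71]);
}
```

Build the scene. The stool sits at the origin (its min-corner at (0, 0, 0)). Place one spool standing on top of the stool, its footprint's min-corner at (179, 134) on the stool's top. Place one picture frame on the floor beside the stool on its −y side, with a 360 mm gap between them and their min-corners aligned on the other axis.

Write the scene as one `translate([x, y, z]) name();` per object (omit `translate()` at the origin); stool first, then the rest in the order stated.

stool();
translate([179, 134, 388]) spool();
translate([0, -390, 0]) picture_frame();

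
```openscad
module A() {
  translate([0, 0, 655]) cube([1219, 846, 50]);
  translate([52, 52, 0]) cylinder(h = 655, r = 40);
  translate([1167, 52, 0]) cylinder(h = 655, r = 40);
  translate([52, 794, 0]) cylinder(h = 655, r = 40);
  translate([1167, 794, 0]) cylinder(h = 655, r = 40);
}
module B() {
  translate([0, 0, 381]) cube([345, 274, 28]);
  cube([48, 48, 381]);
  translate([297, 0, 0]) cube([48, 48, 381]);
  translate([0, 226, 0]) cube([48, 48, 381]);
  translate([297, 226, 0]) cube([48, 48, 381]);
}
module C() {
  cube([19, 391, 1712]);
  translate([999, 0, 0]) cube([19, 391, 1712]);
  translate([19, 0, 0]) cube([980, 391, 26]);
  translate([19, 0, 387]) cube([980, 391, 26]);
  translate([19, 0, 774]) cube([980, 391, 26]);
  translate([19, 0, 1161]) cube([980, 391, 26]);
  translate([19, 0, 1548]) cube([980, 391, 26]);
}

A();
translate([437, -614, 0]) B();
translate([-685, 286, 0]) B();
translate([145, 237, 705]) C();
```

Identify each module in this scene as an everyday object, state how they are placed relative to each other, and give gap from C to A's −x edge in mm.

The bookshelf's min-x is at 145; the table's min-x is 0; gap = 145 mm.

A is a table. B is a stool. C is a bookshelf. Two stools sit around the table at the −y, −x sides. The bookshelf is on top of the table. The gap from the bookshelf to the table's −x edge is 145 mm.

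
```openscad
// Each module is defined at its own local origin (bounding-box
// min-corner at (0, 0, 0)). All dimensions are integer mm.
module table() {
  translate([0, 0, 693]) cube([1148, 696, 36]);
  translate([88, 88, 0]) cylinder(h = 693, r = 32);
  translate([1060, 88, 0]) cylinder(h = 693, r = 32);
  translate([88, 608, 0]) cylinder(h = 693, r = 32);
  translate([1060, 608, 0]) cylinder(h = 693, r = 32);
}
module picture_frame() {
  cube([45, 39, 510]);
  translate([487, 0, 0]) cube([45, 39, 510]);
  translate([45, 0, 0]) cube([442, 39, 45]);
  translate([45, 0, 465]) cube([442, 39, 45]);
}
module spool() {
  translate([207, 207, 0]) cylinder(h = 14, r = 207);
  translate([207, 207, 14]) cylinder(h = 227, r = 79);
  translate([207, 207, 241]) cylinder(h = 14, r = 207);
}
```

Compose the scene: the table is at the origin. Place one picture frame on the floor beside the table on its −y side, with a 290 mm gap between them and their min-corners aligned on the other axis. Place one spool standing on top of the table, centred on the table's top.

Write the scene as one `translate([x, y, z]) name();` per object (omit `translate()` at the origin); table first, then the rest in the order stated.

table();
translate([0, -329, 0]) picture_frame();
translate([367, 141, 729]) spool();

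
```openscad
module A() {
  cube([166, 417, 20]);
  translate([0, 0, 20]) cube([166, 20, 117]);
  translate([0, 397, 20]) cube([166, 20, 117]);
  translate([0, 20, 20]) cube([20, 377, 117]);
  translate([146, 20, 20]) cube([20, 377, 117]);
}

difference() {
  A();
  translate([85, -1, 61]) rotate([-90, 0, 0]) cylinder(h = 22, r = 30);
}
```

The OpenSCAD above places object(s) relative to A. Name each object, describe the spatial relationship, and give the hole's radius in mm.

The subtracted cylinder has r = 30 mm.

A is an open box. The open box has a circular hole through its front wall. The hole's radius is 30 mm.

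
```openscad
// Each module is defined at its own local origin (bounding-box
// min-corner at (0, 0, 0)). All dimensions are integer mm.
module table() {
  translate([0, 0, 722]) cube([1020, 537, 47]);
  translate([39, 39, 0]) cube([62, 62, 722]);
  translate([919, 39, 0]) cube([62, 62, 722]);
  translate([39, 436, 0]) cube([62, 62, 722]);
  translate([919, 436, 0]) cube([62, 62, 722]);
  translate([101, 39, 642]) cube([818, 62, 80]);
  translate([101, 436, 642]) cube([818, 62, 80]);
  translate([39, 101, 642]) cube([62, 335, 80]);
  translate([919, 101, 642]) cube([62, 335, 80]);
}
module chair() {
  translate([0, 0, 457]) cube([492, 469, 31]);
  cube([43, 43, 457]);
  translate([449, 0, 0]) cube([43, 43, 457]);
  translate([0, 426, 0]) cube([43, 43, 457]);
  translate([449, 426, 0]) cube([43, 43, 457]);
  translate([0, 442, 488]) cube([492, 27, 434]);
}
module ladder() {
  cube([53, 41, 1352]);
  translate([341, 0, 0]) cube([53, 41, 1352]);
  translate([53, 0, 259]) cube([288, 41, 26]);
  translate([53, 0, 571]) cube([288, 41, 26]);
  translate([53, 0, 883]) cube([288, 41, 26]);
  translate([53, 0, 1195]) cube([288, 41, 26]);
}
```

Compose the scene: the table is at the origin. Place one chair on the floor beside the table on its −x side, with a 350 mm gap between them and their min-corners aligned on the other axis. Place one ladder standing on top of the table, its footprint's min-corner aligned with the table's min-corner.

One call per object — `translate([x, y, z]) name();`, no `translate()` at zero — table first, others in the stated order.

table();
translate([-842, 0, 0]) chair();
translate([0, 0, 769]) ladder();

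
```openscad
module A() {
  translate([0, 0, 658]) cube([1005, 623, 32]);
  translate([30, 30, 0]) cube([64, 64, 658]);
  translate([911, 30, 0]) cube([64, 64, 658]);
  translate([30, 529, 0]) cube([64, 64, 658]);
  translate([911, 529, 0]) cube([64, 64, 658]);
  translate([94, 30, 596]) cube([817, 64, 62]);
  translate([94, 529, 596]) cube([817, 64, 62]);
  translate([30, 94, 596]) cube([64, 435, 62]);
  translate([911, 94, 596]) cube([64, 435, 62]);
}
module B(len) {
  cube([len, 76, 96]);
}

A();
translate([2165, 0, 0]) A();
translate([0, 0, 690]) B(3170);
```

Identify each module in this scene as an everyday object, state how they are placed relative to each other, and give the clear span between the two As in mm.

A is a table. B is a beam. A beam spans the tops of two tables. The clear span between the two tables is 1160 mm.

Second table starts at x = 2165; first ends at x = 1005; clear span = 2165 − 1005 = 1160 mm.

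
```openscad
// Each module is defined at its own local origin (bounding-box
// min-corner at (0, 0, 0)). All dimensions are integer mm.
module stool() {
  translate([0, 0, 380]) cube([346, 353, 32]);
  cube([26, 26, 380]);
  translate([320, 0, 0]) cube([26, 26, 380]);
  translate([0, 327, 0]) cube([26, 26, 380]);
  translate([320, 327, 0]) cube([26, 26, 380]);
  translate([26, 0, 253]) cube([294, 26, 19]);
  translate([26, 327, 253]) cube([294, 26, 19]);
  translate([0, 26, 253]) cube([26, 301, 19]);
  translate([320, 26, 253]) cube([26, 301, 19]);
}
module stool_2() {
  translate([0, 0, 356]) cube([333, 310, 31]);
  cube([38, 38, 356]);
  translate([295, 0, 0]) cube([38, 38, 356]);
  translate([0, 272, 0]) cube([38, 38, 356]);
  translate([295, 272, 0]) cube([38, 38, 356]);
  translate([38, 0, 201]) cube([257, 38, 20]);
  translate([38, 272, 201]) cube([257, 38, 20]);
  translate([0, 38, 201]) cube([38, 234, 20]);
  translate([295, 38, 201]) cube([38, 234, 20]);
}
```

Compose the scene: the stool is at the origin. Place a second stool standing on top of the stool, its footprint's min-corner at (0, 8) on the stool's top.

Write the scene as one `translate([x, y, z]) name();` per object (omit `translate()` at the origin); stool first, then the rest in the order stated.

stool();
translate([0, 8, 412]) stool_2();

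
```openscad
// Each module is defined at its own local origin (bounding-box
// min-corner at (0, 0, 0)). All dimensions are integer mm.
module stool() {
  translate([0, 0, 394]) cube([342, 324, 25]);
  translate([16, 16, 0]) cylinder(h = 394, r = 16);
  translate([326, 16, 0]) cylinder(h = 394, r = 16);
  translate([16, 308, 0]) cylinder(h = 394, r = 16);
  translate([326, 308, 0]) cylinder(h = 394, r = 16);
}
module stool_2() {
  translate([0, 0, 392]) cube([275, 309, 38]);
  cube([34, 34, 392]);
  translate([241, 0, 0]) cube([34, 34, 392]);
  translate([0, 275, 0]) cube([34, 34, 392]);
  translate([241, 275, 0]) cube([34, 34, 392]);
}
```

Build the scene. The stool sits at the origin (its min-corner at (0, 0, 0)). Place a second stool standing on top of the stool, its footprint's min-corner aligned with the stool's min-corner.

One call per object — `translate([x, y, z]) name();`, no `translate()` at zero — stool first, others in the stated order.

stool();
translate([0, 0, 419]) stool_2();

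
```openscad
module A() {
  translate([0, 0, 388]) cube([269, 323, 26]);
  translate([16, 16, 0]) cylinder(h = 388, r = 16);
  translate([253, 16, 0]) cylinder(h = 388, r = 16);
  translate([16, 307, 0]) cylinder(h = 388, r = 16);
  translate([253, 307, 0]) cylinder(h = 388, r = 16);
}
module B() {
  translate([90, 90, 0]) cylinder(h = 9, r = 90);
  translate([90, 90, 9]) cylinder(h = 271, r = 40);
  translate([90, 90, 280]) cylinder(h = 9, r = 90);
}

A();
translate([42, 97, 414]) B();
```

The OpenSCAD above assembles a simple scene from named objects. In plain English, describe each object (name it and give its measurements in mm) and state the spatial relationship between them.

A is a four-legged stool. The seat is 269×323 mm, 26 mm thick, top at z = 414 mm. It stands on four round legs, each 32 mm in diameter, from z = 0 to the seat underside, each leg's axis is inset half a diameter from the nearest pair of seat edges (so the leg's bounding box is flush with the corner).

B is a spool: two coaxial disc flanges of radius 90 mm and thickness 9 mm, joined by a core cylinder of radius 40 mm and height 271 mm. The lower flange rests on z = 0 and the three cylinders share a vertical axis.

The spool is on top of the stool.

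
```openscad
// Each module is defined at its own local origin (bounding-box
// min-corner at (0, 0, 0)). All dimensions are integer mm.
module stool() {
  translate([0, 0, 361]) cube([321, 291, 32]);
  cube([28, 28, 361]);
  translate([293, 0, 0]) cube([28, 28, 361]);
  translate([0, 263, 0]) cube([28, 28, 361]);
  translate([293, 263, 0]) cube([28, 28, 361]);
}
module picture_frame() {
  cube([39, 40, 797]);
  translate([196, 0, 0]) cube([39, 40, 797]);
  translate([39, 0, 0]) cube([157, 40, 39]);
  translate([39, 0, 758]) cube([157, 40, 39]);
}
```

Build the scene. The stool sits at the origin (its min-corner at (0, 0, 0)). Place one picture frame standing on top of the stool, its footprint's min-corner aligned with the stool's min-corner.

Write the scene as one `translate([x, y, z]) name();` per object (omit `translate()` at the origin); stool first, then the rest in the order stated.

stool();
translate([0, 0, 393]) picture_frame();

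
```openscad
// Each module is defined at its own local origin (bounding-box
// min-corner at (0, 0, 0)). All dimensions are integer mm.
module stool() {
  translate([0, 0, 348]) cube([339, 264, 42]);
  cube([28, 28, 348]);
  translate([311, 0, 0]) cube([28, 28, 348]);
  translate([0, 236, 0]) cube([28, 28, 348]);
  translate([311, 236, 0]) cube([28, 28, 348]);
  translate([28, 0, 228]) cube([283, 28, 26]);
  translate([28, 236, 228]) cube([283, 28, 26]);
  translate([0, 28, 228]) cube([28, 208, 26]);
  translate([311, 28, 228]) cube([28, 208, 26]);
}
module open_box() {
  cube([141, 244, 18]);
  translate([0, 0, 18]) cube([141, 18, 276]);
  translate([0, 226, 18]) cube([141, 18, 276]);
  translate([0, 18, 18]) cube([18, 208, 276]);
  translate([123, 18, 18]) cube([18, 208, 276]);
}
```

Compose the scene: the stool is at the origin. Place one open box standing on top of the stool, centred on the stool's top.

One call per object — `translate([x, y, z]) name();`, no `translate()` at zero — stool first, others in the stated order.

stool();
translate([99, 10, 390]) open_box();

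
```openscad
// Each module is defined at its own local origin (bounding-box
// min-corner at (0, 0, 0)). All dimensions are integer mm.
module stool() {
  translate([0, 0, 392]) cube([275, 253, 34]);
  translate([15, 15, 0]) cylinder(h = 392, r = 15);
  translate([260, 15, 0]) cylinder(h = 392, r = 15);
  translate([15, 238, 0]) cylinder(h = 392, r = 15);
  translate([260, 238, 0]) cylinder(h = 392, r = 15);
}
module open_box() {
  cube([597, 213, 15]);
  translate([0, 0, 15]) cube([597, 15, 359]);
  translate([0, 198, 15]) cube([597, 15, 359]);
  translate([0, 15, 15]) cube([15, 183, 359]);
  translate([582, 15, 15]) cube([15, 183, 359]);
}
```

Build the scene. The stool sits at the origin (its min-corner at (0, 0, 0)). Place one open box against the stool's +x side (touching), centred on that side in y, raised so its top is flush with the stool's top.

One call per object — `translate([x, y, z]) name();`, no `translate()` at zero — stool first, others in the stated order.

stool();
translate([275, 20, 52]) open_box();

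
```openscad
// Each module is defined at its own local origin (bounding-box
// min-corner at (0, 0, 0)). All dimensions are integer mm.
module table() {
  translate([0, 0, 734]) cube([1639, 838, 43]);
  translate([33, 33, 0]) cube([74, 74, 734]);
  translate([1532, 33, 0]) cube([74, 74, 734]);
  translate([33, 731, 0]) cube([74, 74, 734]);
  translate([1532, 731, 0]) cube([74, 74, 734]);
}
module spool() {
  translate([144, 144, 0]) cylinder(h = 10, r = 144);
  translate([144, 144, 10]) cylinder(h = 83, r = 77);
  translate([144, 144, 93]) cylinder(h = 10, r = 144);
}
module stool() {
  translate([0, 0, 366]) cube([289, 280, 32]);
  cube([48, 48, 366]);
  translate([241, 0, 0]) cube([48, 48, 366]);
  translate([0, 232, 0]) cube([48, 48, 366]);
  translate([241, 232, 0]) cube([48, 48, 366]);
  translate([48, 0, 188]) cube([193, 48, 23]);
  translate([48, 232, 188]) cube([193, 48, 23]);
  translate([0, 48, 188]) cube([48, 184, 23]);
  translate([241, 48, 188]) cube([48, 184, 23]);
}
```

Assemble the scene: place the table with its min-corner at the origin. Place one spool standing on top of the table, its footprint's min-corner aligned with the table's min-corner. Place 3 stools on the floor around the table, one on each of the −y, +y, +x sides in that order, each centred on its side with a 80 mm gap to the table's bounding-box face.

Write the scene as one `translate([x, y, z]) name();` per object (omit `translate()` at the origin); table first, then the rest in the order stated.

table();
translate([0, 0, 777]) spool();
translate([675, -360, 0]) stool();
translate([675, 918, 0]) stool();
translate([1719, 279, 0]) stool();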